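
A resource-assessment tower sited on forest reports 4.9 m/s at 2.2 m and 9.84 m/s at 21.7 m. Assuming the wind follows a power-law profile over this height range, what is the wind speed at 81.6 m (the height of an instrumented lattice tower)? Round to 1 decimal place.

14.7 m/s

First find α: α = ln(V₂/V₁)/ln(z₂/z₁) = ln(9.84/4.9)/ln(21.7/2.2) = 0.69722/2.28885 = 0.3046
Extrapolate from 21.7 m to 81.6 m: V₃ = 9.84 × (81.6/21.7)^0.3046 = 9.84 × 1.4970 = 14.7306 m/s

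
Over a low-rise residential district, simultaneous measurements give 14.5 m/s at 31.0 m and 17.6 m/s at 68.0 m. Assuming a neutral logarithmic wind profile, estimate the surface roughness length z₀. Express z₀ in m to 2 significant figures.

Log law: V(z) ∝ ln(z/z₀). With r = V₁/V₂ = 14.5/17.6 = 0.82386,
r · ln(z₂/z₀) = ln(z₁/z₀) ⇒ ln z₀ = (ln z₁ − r·ln z₂)/(1 − r)
ln z₀ = (3.43399 − 0.82386×4.21951) / 0.17614 = -0.2402
z₀ = exp(-0.2402) = 0.7865 m

z₀ ≈ 0.79 m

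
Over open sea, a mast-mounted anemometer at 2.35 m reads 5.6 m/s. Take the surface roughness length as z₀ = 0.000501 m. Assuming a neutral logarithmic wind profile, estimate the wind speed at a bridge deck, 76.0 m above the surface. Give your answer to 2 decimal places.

Log law: V(z) ∝ ln(z/z₀), so V₂/V₁ = ln(z₂/z₀) / ln(z₁/z₀).
ln(76.0/0.000501) = 11.9296, ln(2.35/0.000501) = 8.4533
V₂ = 5.6 × 11.9296/8.4533 = 5.6 × 1.4112 = 7.9029 m/s

7.90 m/s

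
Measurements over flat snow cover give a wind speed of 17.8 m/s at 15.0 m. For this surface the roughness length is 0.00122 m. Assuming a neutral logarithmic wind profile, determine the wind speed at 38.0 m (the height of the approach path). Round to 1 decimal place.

19.6 m/s

Log law: V(z) ∝ ln(z/z₀), so V₂/V₁ = ln(z₂/z₀) / ln(z₁/z₀).
ln(38.0/0.00122) = 10.3465, ln(15.0/0.00122) = 9.4170
V₂ = 17.8 × 10.3465/9.4170 = 17.8 × 1.0987 = 19.5570 m/s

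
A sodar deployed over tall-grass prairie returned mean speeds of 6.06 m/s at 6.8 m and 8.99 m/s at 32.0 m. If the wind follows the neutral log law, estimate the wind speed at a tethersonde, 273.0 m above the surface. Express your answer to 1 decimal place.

13.0 m/s

Log law: V ∝ ln(z/z₀). From the pair, with r = V₁/V₂ = 0.67408,
ln z₀ = (ln z₁ − r·ln z₂)/(1 − r) = (1.9169 − 0.67408×3.4657)/0.32592 = -1.2864 → z₀ = 0.2763 m
V₃ = V₁ · ln(z₃/z₀)/ln(z₁/z₀) = 6.06 × 6.8959/3.2033 = 13.0455 m/s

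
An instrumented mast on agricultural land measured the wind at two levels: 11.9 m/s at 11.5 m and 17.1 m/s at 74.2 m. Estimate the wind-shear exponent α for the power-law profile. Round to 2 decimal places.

Power law: V₂/V₁ = (z₂/z₁)^α ⇒ α = ln(V₂/V₁) / ln(z₂/z₁)
α = ln(17.1/11.9) / ln(74.2/11.5) = ln(1.4370) / ln(6.4522)
  = 0.36254 / 1.86442 = 0.19445

α ≈ 0.19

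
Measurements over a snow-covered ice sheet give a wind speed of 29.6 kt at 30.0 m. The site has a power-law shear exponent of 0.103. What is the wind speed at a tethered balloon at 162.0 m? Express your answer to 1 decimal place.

35.2 kt

Power-law profile: V₂ = V₁ · (z₂/z₁)^α
V₂ = 29.6 × (162.0/30.0)^0.103 = 29.6 × (5.4000)^0.103
    = 29.6 × 1.1897 = 35.2150 kt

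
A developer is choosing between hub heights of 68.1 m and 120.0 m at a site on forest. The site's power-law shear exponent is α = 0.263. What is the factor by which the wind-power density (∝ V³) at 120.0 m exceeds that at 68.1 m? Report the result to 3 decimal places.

1.564

Speed ratio: V_B/V_A = (z_B/z_A)^α = (120.0/68.1)^0.263 = (1.7621)^0.263 = 1.16067
Power-density ratio: P_B/P_A = (V_B/V_A)³ = (1.16067)³ = 1.56358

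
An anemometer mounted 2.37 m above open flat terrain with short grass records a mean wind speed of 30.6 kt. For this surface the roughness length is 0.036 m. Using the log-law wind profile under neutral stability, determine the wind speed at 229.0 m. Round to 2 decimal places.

Log law: V(z) ∝ ln(z/z₀), so V₂/V₁ = ln(z₂/z₀) / ln(z₁/z₀).
ln(229.0/0.036) = 8.7580, ln(2.37/0.036) = 4.1871
V₂ = 30.6 × 8.7580/4.1871 = 30.6 × 2.0916 = 64.0042 kt

64.00 kt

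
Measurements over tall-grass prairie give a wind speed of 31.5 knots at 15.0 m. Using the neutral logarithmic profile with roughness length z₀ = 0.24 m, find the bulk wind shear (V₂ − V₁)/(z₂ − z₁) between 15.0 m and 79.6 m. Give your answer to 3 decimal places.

Log law: V₂ = V₁ · ln(z₂/z₀)/ln(z₁/z₀) = 31.5 × 5.8041/4.1352 = 44.2135 knots
ΔV/Δz = (44.2135 − 31.5)/(79.6 − 15.0) = 12.7135/64.6000 = 0.19680 knots/m

0.197 knots/m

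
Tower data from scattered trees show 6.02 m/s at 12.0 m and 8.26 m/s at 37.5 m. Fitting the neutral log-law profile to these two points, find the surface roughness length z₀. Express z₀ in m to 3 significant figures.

Log law: V(z) ∝ ln(z/z₀). With r = V₁/V₂ = 6.02/8.26 = 0.72881,
r · ln(z₂/z₀) = ln(z₁/z₀) ⇒ ln z₀ = (ln z₁ − r·ln z₂)/(1 − r)
ln z₀ = (2.48491 − 0.72881×3.62434) / 0.27119 = -0.5773
z₀ = exp(-0.5773) = 0.5614 m

z₀ ≈ 0.561 m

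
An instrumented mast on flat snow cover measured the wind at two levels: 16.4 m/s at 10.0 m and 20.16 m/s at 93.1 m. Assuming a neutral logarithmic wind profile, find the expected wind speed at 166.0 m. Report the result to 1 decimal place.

Log law: V ∝ ln(z/z₀). From the pair, with r = V₁/V₂ = 0.81349,
ln z₀ = (ln z₁ − r·ln z₂)/(1 − r) = (2.3026 − 0.81349×4.5337)/0.18651 = -7.4288 → z₀ = 0.0005939 m
V₃ = V₁ · ln(z₃/z₀)/ln(z₁/z₀) = 16.4 × 12.5407/9.7313 = 21.1346 m/s

21.1 m/s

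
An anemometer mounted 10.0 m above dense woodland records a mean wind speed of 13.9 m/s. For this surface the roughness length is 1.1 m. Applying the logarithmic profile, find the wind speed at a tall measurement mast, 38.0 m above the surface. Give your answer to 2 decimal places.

22.31 m/s

Log law: V(z) ∝ ln(z/z₀), so V₂/V₁ = ln(z₂/z₀) / ln(z₁/z₀).
ln(38.0/1.1) = 3.5423, ln(10.0/1.1) = 2.2073
V₂ = 13.9 × 3.5423/2.2073 = 13.9 × 1.6048 = 22.3070 m/s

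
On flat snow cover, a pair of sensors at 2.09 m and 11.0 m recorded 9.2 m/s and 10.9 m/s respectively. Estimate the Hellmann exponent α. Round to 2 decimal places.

α ≈ 0.10

Power law: V₂/V₁ = (z₂/z₁)^α ⇒ α = ln(V₂/V₁) / ln(z₂/z₁)
α = ln(10.9/9.2) / ln(11.0/2.09) = ln(1.1848) / ln(5.2632)
  = 0.16956 / 1.66073 = 0.10210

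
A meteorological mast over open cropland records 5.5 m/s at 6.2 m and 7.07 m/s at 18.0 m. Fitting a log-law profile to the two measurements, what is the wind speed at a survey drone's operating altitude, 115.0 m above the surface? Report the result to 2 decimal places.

Log law: V ∝ ln(z/z₀). From the pair, with r = V₁/V₂ = 0.77793,
ln z₀ = (ln z₁ − r·ln z₂)/(1 − r) = (1.8245 − 0.77793×2.8904)/0.22207 = -1.9092 → z₀ = 0.1482 m
V₃ = V₁ · ln(z₃/z₀)/ln(z₁/z₀) = 5.5 × 6.6542/3.7338 = 9.8018 m/s

9.80 m/s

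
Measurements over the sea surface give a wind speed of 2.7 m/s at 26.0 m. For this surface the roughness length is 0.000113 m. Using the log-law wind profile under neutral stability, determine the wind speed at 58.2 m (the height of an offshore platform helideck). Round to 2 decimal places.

Log law: V(z) ∝ ln(z/z₀), so V₂/V₁ = ln(z₂/z₀) / ln(z₁/z₀).
ln(58.2/0.000113) = 13.1520, ln(26.0/0.000113) = 12.3462
V₂ = 2.7 × 13.1520/12.3462 = 2.7 × 1.0653 = 2.8762 m/s

2.88 m/s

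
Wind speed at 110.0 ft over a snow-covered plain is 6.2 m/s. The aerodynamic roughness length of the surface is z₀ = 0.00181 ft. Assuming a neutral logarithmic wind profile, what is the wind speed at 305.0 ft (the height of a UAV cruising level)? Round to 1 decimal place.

6.8 m/s

Log law: V(z) ∝ ln(z/z₀), so V₂/V₁ = ln(z₂/z₀) / ln(z₁/z₀).
ln(305.0/0.00181) = 12.0347, ln(110.0/0.00181) = 11.0149
V₂ = 6.2 × 12.0347/11.0149 = 6.2 × 1.0926 = 6.7740 m/s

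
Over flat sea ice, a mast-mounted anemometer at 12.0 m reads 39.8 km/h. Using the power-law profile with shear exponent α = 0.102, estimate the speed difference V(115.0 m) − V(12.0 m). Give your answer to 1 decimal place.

Power law: V₂ = V₁ · (z₂/z₁)^α = 39.8 × (9.5833)^0.102 = 50.1185 km/h
ΔV = 50.1185 − 39.8 = 10.3185 km/h

10.3 km/h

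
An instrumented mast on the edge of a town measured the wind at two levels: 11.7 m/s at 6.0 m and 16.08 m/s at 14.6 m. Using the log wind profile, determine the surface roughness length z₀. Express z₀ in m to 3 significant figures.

Log law: V(z) ∝ ln(z/z₀). With r = V₁/V₂ = 11.7/16.08 = 0.72761,
r · ln(z₂/z₀) = ln(z₁/z₀) ⇒ ln z₀ = (ln z₁ − r·ln z₂)/(1 − r)
ln z₀ = (1.79176 − 0.72761×2.68102) / 0.27239 = -0.5837
z₀ = exp(-0.5837) = 0.5578 m

z₀ ≈ 0.558 m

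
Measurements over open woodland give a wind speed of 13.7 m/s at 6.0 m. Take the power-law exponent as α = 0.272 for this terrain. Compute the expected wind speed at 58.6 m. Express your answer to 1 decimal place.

25.5 m/s

Power-law profile: V₂ = V₁ · (z₂/z₁)^α
V₂ = 13.7 × (58.6/6.0)^0.272 = 13.7 × (9.7667)^0.272
    = 13.7 × 1.8587 = 25.4643 m/s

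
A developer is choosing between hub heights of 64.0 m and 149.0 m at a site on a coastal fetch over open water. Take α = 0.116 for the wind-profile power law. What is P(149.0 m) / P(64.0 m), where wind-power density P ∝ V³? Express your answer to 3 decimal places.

Speed ratio: V_B/V_A = (z_B/z_A)^α = (149.0/64.0)^0.116 = (2.3281)^0.116 = 1.10299
Power-density ratio: P_B/P_A = (V_B/V_A)³ = (1.10299)³ = 1.34189

1.342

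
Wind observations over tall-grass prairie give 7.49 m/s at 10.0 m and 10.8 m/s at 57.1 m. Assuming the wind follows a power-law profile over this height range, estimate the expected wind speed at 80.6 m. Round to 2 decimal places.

11.61 m/s

First find α: α = ln(V₂/V₁)/ln(z₂/z₁) = ln(10.8/7.49)/ln(57.1/10.0) = 0.36598/1.74222 = 0.2101
Extrapolate from 57.1 m to 80.6 m: V₃ = 10.8 × (80.6/57.1)^0.2101 = 10.8 × 1.0751 = 11.6110 m/s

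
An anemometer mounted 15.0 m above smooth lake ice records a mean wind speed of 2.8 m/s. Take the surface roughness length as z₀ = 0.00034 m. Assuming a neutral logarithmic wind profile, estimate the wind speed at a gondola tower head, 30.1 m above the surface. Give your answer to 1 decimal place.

Log law: V(z) ∝ ln(z/z₀), so V₂/V₁ = ln(z₂/z₀) / ln(z₁/z₀).
ln(30.1/0.00034) = 11.3911, ln(15.0/0.00034) = 10.6946
V₂ = 2.8 × 11.3911/10.6946 = 2.8 × 1.0651 = 2.9823 m/s

3.0 m/s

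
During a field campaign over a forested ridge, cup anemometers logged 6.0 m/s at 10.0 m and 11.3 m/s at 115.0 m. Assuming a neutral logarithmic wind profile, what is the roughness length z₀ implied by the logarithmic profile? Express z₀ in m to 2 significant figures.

Log law: V(z) ∝ ln(z/z₀). With r = V₁/V₂ = 6.0/11.3 = 0.53097,
r · ln(z₂/z₀) = ln(z₁/z₀) ⇒ ln z₀ = (ln z₁ − r·ln z₂)/(1 − r)
ln z₀ = (2.30259 − 0.53097×4.74493) / 0.46903 = -0.4623
z₀ = exp(-0.4623) = 0.6298 m

z₀ ≈ 0.63 m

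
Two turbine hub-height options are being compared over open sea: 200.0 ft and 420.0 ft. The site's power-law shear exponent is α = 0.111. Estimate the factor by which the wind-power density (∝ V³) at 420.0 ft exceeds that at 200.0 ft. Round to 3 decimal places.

Speed ratio: V_B/V_A = (z_B/z_A)^α = (420.0/200.0)^0.111 = (2.1000)^0.111 = 1.08584
Power-density ratio: P_B/P_A = (V_B/V_A)³ = (1.08584)³ = 1.28026

1.280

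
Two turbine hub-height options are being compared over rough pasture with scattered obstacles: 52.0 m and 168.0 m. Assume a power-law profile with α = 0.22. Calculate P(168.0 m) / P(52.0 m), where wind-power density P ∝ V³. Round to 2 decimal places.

Speed ratio: V_B/V_A = (z_B/z_A)^α = (168.0/52.0)^0.22 = (3.2308)^0.22 = 1.29434
Power-density ratio: P_B/P_A = (V_B/V_A)³ = (1.29434)³ = 2.16841

2.17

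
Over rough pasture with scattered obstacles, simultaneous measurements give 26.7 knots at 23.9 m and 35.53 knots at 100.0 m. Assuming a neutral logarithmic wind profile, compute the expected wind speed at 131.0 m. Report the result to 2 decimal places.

37.20 knots

Log law: V ∝ ln(z/z₀). From the pair, with r = V₁/V₂ = 0.75148,
ln z₀ = (ln z₁ − r·ln z₂)/(1 − r) = (3.1739 − 0.75148×4.6052)/0.24852 = -1.1540 → z₀ = 0.3154 m
V₃ = V₁ · ln(z₃/z₀)/ln(z₁/z₀) = 26.7 × 6.0292/4.3279 = 37.1959 knots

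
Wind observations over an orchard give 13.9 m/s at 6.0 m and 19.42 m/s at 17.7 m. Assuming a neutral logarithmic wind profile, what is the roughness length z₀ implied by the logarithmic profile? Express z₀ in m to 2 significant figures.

Log law: V(z) ∝ ln(z/z₀). With r = V₁/V₂ = 13.9/19.42 = 0.71576,
r · ln(z₂/z₀) = ln(z₁/z₀) ⇒ ln z₀ = (ln z₁ − r·ln z₂)/(1 − r)
ln z₀ = (1.79176 − 0.71576×2.87356) / 0.28424 = -0.9324
z₀ = exp(-0.9324) = 0.3936 m

z₀ ≈ 0.39 m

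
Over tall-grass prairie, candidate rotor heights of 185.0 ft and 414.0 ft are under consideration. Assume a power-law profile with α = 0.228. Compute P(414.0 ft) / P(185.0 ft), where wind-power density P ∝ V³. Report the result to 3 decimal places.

Speed ratio: V_B/V_A = (z_B/z_A)^α = (414.0/185.0)^0.228 = (2.2378)^0.228 = 1.20160
Power-density ratio: P_B/P_A = (V_B/V_A)³ = (1.20160)³ = 1.73493

1.735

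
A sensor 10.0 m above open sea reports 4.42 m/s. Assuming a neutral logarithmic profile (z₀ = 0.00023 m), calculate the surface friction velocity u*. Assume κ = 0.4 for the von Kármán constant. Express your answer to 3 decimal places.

Log law: V(z) = (u*/κ) · ln(z/z₀) ⇒ u* = κ · V / ln(z/z₀)
u* = 0.4 × 4.42 / ln(10.0/0.00023) = 0.4 × 4.42 / 10.6800
   = 1.7680 / 10.6800 = 0.1655 m/s

u* ≈ 0.166 m/s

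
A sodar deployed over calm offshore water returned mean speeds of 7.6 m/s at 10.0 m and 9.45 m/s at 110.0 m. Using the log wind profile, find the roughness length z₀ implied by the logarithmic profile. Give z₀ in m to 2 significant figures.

Log law: V(z) ∝ ln(z/z₀). With r = V₁/V₂ = 7.6/9.45 = 0.80423,
r · ln(z₂/z₀) = ln(z₁/z₀) ⇒ ln z₀ = (ln z₁ − r·ln z₂)/(1 − r)
ln z₀ = (2.30259 − 0.80423×4.70048) / 0.19577 = -7.5482
z₀ = exp(-7.5482) = 0.0005270 m

z₀ ≈ 0.00053 m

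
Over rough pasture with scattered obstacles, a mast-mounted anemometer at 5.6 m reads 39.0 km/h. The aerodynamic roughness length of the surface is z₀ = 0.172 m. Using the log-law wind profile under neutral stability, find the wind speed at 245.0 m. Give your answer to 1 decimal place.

81.3 km/h

Log law: V(z) ∝ ln(z/z₀), so V₂/V₁ = ln(z₂/z₀) / ln(z₁/z₀).
ln(245.0/0.172) = 7.2615, ln(5.6/0.172) = 3.4830
V₂ = 39.0 × 7.2615/3.4830 = 39.0 × 2.0848 = 81.3084 km/h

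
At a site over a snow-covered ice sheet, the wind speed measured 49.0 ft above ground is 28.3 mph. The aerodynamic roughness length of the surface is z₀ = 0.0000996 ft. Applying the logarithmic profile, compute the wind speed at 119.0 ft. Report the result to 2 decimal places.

30.22 mph

Log law: V(z) ∝ ln(z/z₀), so V₂/V₁ = ln(z₂/z₀) / ln(z₁/z₀).
ln(119.0/0.0000996) = 13.9935, ln(49.0/0.0000996) = 13.1062
V₂ = 28.3 × 13.9935/13.1062 = 28.3 × 1.0677 = 30.2159 mph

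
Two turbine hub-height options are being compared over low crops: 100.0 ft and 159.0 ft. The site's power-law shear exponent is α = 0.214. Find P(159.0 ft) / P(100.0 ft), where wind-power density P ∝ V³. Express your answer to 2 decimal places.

Speed ratio: V_B/V_A = (z_B/z_A)^α = (159.0/100.0)^0.214 = (1.5900)^0.214 = 1.10433
Power-density ratio: P_B/P_A = (V_B/V_A)³ = (1.10433)³ = 1.34678

1.35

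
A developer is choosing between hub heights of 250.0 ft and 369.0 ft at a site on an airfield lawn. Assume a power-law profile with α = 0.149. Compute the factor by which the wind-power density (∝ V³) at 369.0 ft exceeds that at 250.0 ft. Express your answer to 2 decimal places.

Speed ratio: V_B/V_A = (z_B/z_A)^α = (369.0/250.0)^0.149 = (1.4760)^0.149 = 1.05973
Power-density ratio: P_B/P_A = (V_B/V_A)³ = (1.05973)³ = 1.19009

1.19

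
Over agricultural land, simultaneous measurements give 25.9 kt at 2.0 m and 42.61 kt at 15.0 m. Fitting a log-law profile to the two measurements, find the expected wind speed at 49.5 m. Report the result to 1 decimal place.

52.5 kt

Log law: V ∝ ln(z/z₀). From the pair, with r = V₁/V₂ = 0.60784,
ln z₀ = (ln z₁ − r·ln z₂)/(1 − r) = (0.6931 − 0.60784×2.7081)/0.39216 = -2.4299 → z₀ = 0.08805 m
V₃ = V₁ · ln(z₃/z₀)/ln(z₁/z₀) = 25.9 × 6.3319/3.1230 = 52.5114 kt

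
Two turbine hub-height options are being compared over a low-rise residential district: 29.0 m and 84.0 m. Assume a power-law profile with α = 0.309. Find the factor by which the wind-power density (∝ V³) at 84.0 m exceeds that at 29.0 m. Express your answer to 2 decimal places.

Speed ratio: V_B/V_A = (z_B/z_A)^α = (84.0/29.0)^0.309 = (2.8966)^0.309 = 1.38906
Power-density ratio: P_B/P_A = (V_B/V_A)³ = (1.38906)³ = 2.68018

2.68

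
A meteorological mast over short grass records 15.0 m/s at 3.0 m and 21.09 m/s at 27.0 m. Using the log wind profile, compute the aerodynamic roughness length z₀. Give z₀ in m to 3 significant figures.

z₀ ≈ 0.0134 m

Log law: V(z) ∝ ln(z/z₀). With r = V₁/V₂ = 15.0/21.09 = 0.71124,
r · ln(z₂/z₀) = ln(z₁/z₀) ⇒ ln z₀ = (ln z₁ − r·ln z₂)/(1 − r)
ln z₀ = (1.09861 − 0.71124×3.29584) / 0.28876 = -4.3133
z₀ = exp(-4.3133) = 0.01339 m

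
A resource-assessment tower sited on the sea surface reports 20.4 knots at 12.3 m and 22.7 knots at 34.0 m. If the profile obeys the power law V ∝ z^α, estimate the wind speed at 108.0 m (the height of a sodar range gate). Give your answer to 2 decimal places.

25.63 knots

First find α: α = ln(V₂/V₁)/ln(z₂/z₁) = ln(22.7/20.4)/ln(34.0/12.3) = 0.10683/1.01676 = 0.1051
Extrapolate from 34.0 m to 108.0 m: V₃ = 22.7 × (108.0/34.0)^0.1051 = 22.7 × 1.1291 = 25.6309 knots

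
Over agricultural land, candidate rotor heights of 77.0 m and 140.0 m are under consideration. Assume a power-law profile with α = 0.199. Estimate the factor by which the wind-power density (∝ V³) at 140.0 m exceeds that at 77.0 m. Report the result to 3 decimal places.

1.429

Speed ratio: V_B/V_A = (z_B/z_A)^α = (140.0/77.0)^0.199 = (1.8182)^0.199 = 1.12634
Power-density ratio: P_B/P_A = (V_B/V_A)³ = (1.12634)³ = 1.42891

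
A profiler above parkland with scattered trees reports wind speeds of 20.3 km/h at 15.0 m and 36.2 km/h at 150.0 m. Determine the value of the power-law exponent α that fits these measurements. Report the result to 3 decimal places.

Power law: V₂/V₁ = (z₂/z₁)^α ⇒ α = ln(V₂/V₁) / ln(z₂/z₁)
α = ln(36.2/20.3) / ln(150.0/15.0) = ln(1.7833) / ln(10.0000)
  = 0.57844 / 2.30259 = 0.25121

α ≈ 0.251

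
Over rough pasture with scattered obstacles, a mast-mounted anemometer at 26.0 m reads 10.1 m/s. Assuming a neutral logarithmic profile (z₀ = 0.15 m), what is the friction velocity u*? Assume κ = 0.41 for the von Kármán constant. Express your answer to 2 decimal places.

u* ≈ 0.80 m/s

Log law: V(z) = (u*/κ) · ln(z/z₀) ⇒ u* = κ · V / ln(z/z₀)
u* = 0.41 × 10.1 / ln(26.0/0.15) = 0.41 × 10.1 / 5.1552
   = 4.1410 / 5.1552 = 0.8033 m/s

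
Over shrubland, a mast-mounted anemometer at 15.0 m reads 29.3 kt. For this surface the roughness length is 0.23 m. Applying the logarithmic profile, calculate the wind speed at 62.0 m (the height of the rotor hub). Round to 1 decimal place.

Log law: V(z) ∝ ln(z/z₀), so V₂/V₁ = ln(z₂/z₀) / ln(z₁/z₀).
ln(62.0/0.23) = 5.5968, ln(15.0/0.23) = 4.1777
V₂ = 29.3 × 5.5968/4.1777 = 29.3 × 1.3397 = 39.2526 kt

39.3 kt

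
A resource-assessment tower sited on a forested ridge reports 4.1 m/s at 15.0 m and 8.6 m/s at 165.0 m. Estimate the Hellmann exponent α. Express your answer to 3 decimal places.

α ≈ 0.309

Power law: V₂/V₁ = (z₂/z₁)^α ⇒ α = ln(V₂/V₁) / ln(z₂/z₁)
α = ln(8.6/4.1) / ln(165.0/15.0) = ln(2.0976) / ln(11.0000)
  = 0.74078 / 2.39790 = 0.30893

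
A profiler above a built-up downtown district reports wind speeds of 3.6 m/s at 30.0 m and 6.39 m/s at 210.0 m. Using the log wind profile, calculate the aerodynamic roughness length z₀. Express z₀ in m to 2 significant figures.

z₀ ≈ 2.4 m

Log law: V(z) ∝ ln(z/z₀). With r = V₁/V₂ = 3.6/6.39 = 0.56338,
r · ln(z₂/z₀) = ln(z₁/z₀) ⇒ ln z₀ = (ln z₁ − r·ln z₂)/(1 − r)
ln z₀ = (3.40120 − 0.56338×5.34711) / 0.43662 = 0.8903
z₀ = exp(0.8903) = 2.436 m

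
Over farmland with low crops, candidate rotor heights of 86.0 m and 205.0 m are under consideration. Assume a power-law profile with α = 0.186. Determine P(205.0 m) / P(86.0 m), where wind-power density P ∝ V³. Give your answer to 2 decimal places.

1.62

Speed ratio: V_B/V_A = (z_B/z_A)^α = (205.0/86.0)^0.186 = (2.3837)^0.186 = 1.17536
Power-density ratio: P_B/P_A = (V_B/V_A)³ = (1.17536)³ = 1.62371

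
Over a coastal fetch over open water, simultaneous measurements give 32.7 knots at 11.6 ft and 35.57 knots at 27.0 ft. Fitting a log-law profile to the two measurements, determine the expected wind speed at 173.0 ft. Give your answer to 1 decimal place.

Log law: V ∝ ln(z/z₀). From the pair, with r = V₁/V₂ = 0.91931,
ln z₀ = (ln z₁ − r·ln z₂)/(1 − r) = (2.4510 − 0.91931×3.2958)/0.08069 = -7.1748 → z₀ = 0.0007657 ft
V₃ = V₁ · ln(z₃/z₀)/ln(z₁/z₀) = 32.7 × 12.3281/9.6258 = 41.8800 knots

41.9 knots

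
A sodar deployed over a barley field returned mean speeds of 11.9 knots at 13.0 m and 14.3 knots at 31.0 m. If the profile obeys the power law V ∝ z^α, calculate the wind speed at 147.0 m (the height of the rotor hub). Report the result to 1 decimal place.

19.9 knots

First find α: α = ln(V₂/V₁)/ln(z₂/z₁) = ln(14.3/11.9)/ln(31.0/13.0) = 0.18372/0.86904 = 0.2114
Extrapolate from 31.0 m to 147.0 m: V₃ = 14.3 × (147.0/31.0)^0.2114 = 14.3 × 1.3896 = 19.8718 knots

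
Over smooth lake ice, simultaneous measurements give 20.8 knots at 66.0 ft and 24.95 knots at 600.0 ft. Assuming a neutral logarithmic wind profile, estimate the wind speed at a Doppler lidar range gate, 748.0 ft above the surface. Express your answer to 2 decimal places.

Log law: V ∝ ln(z/z₀). From the pair, with r = V₁/V₂ = 0.83367,
ln z₀ = (ln z₁ − r·ln z₂)/(1 − r) = (4.1897 − 0.83367×6.3969)/0.16633 = -6.8733 → z₀ = 0.001035 ft
V₃ = V₁ · ln(z₃/z₀)/ln(z₁/z₀) = 20.8 × 13.4907/11.0630 = 25.3645 knots

25.36 knots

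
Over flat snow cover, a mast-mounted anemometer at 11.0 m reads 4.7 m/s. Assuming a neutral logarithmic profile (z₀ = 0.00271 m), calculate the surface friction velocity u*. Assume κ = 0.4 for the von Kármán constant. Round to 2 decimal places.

Log law: V(z) = (u*/κ) · ln(z/z₀) ⇒ u* = κ · V / ln(z/z₀)
u* = 0.4 × 4.7 / ln(11.0/0.00271) = 0.4 × 4.7 / 8.3087
   = 1.8800 / 8.3087 = 0.2263 m/s

u* ≈ 0.23 m/s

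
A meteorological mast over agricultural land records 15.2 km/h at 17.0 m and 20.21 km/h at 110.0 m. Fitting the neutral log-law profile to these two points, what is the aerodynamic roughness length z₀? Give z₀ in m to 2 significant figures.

Log law: V(z) ∝ ln(z/z₀). With r = V₁/V₂ = 15.2/20.21 = 0.75210,
r · ln(z₂/z₀) = ln(z₁/z₀) ⇒ ln z₀ = (ln z₁ − r·ln z₂)/(1 − r)
ln z₀ = (2.83321 − 0.75210×4.70048) / 0.24790 = -2.8319
z₀ = exp(-2.8319) = 0.05890 m

z₀ ≈ 0.059 m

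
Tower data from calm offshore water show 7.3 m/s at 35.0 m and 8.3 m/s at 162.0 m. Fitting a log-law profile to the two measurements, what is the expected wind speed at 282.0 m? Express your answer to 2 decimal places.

8.66 m/s

Log law: V ∝ ln(z/z₀). From the pair, with r = V₁/V₂ = 0.87952,
ln z₀ = (ln z₁ − r·ln z₂)/(1 − r) = (3.5553 − 0.87952×5.0876)/0.12048 = -7.6301 → z₀ = 0.0004856 m
V₃ = V₁ · ln(z₃/z₀)/ln(z₁/z₀) = 7.3 × 13.2720/11.1854 = 8.6618 m/s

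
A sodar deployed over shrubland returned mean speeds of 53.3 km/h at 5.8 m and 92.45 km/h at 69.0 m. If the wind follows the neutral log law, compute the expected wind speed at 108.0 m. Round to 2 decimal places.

99.53 km/h

Log law: V ∝ ln(z/z₀). From the pair, with r = V₁/V₂ = 0.57653,
ln z₀ = (ln z₁ − r·ln z₂)/(1 − r) = (1.7579 − 0.57653×4.2341)/0.42347 = -1.6134 → z₀ = 0.1992 m
V₃ = V₁ · ln(z₃/z₀)/ln(z₁/z₀) = 53.3 × 6.2955/3.3712 = 99.5334 km/h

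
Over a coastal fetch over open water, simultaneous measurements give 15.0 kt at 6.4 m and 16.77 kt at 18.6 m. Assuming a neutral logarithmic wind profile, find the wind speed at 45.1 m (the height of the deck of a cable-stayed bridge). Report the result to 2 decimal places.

Log law: V ∝ ln(z/z₀). From the pair, with r = V₁/V₂ = 0.89445,
ln z₀ = (ln z₁ − r·ln z₂)/(1 − r) = (1.8563 − 0.89445×2.9232)/0.10555 = -7.1849 → z₀ = 0.0007579 m
V₃ = V₁ · ln(z₃/z₀)/ln(z₁/z₀) = 15.0 × 10.9938/9.0412 = 18.2395 kt

18.24 kt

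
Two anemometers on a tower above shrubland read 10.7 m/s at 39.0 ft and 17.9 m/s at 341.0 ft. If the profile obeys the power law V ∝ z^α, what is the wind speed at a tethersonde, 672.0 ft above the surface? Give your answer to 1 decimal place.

First find α: α = ln(V₂/V₁)/ln(z₂/z₁) = ln(17.9/10.7)/ln(341.0/39.0) = 0.51456/2.16832 = 0.2373
Extrapolate from 341.0 ft to 672.0 ft: V₃ = 17.9 × (672.0/341.0)^0.2373 = 17.9 × 1.1747 = 21.0265 m/s

21.0 m/s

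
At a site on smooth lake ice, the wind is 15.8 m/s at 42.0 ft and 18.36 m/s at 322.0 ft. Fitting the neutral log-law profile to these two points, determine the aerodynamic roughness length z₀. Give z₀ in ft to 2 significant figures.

Log law: V(z) ∝ ln(z/z₀). With r = V₁/V₂ = 15.8/18.36 = 0.86057,
r · ln(z₂/z₀) = ln(z₁/z₀) ⇒ ln z₀ = (ln z₁ − r·ln z₂)/(1 − r)
ln z₀ = (3.73767 − 0.86057×5.77455) / 0.13943 = -8.8337
z₀ = exp(-8.8337) = 0.0001457 ft

z₀ ≈ 0.00015 ft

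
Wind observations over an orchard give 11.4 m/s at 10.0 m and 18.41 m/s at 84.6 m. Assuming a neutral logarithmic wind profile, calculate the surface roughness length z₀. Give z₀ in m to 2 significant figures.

z₀ ≈ 0.31 m

Log law: V(z) ∝ ln(z/z₀). With r = V₁/V₂ = 11.4/18.41 = 0.61923,
r · ln(z₂/z₀) = ln(z₁/z₀) ⇒ ln z₀ = (ln z₁ − r·ln z₂)/(1 − r)
ln z₀ = (2.30259 − 0.61923×4.43793) / 0.38077 = -1.1700
z₀ = exp(-1.1700) = 0.3104 m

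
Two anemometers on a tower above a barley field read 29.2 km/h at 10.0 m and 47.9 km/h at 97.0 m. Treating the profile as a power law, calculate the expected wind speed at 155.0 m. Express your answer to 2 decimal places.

First find α: α = ln(V₂/V₁)/ln(z₂/z₁) = ln(47.9/29.2)/ln(97.0/10.0) = 0.49495/2.27213 = 0.2178
Extrapolate from 97.0 m to 155.0 m: V₃ = 47.9 × (155.0/97.0)^0.2178 = 47.9 × 1.1075 = 53.0491 km/h

53.05 km/h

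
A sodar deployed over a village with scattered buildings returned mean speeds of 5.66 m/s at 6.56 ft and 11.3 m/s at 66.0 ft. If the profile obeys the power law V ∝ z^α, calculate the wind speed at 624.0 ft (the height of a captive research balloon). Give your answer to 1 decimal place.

First find α: α = ln(V₂/V₁)/ln(z₂/z₁) = ln(11.3/5.66)/ln(66.0/6.56) = 0.69138/2.30866 = 0.2995
Extrapolate from 66.0 ft to 624.0 ft: V₃ = 11.3 × (624.0/66.0)^0.2995 = 11.3 × 1.9596 = 22.1439 m/s

22.1 m/s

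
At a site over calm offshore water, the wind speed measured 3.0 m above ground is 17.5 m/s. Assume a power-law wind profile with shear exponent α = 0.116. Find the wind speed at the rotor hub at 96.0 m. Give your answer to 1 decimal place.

26.2 m/s

Power-law profile: V₂ = V₁ · (z₂/z₁)^α
V₂ = 17.5 × (96.0/3.0)^0.116 = 17.5 × (32.0000)^0.116
    = 17.5 × 1.4948 = 26.1599 m/s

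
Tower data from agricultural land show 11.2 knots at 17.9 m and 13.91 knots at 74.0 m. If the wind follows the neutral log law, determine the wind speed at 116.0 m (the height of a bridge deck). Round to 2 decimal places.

14.77 knots

Log law: V ∝ ln(z/z₀). From the pair, with r = V₁/V₂ = 0.80518,
ln z₀ = (ln z₁ − r·ln z₂)/(1 − r) = (2.8848 − 0.80518×4.3041)/0.19482 = -2.9808 → z₀ = 0.05075 m
V₃ = V₁ · ln(z₃/z₀)/ln(z₁/z₀) = 11.2 × 7.7344/5.8656 = 14.7683 knots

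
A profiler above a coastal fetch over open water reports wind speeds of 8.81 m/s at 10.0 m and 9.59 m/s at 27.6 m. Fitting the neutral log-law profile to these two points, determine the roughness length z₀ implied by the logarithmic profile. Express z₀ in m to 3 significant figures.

z₀ ≈ 0.000105 m

Log law: V(z) ∝ ln(z/z₀). With r = V₁/V₂ = 8.81/9.59 = 0.91867,
r · ln(z₂/z₀) = ln(z₁/z₀) ⇒ ln z₀ = (ln z₁ − r·ln z₂)/(1 − r)
ln z₀ = (2.30259 − 0.91867×3.31782) / 0.08133 = -9.1643
z₀ = exp(-9.1643) = 0.0001047 m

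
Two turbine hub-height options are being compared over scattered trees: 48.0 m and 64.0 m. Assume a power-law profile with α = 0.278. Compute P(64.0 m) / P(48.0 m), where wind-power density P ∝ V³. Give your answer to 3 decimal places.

Speed ratio: V_B/V_A = (z_B/z_A)^α = (64.0/48.0)^0.278 = (1.3333)^0.278 = 1.08326
Power-density ratio: P_B/P_A = (V_B/V_A)³ = (1.08326)³ = 1.27116

1.271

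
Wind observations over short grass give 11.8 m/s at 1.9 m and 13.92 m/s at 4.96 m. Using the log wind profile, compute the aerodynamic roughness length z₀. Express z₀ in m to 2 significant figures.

Log law: V(z) ∝ ln(z/z₀). With r = V₁/V₂ = 11.8/13.92 = 0.84770,
r · ln(z₂/z₀) = ln(z₁/z₀) ⇒ ln z₀ = (ln z₁ − r·ln z₂)/(1 − r)
ln z₀ = (0.64185 − 0.84770×1.60141) / 0.15230 = -4.6990
z₀ = exp(-4.6990) = 0.009104 m

z₀ ≈ 0.0091 m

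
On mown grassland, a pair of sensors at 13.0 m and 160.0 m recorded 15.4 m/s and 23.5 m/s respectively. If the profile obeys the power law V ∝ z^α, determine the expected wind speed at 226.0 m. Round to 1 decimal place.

First find α: α = ln(V₂/V₁)/ln(z₂/z₁) = ln(23.5/15.4)/ln(160.0/13.0) = 0.42263/2.51022 = 0.1684
Extrapolate from 160.0 m to 226.0 m: V₃ = 23.5 × (226.0/160.0)^0.1684 = 23.5 × 1.0599 = 24.9070 m/s

24.9 m/s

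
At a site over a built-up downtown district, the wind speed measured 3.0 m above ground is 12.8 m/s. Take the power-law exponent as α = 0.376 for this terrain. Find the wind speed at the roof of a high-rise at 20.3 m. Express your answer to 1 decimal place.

Power-law profile: V₂ = V₁ · (z₂/z₁)^α
V₂ = 12.8 × (20.3/3.0)^0.376 = 12.8 × (6.7667)^0.376
    = 12.8 × 2.0522 = 26.2682 m/s

26.3 m/s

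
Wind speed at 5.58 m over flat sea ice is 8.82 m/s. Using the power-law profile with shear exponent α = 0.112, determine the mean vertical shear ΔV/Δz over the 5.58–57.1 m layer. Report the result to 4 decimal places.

Power law: V₂ = V₁ · (z₂/z₁)^α = 8.82 × (10.2330)^0.112 = 11.4443 m/s
ΔV/Δz = (11.4443 − 8.82)/(57.1 − 5.58) = 2.6243/51.5200 = 0.05094 m/s/m

0.0509 m/s/m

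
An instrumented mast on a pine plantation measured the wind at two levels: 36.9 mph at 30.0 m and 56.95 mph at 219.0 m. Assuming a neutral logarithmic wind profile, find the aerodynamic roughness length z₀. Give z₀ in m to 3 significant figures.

z₀ ≈ 0.773 m

Log law: V(z) ∝ ln(z/z₀). With r = V₁/V₂ = 36.9/56.95 = 0.64794,
r · ln(z₂/z₀) = ln(z₁/z₀) ⇒ ln z₀ = (ln z₁ − r·ln z₂)/(1 − r)
ln z₀ = (3.40120 − 0.64794×5.38907) / 0.35206 = -0.2573
z₀ = exp(-0.2573) = 0.7731 m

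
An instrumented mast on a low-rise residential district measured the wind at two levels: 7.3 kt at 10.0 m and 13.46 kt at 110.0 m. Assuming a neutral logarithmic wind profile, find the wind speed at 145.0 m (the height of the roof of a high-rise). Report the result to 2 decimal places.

Log law: V ∝ ln(z/z₀). From the pair, with r = V₁/V₂ = 0.54235,
ln z₀ = (ln z₁ − r·ln z₂)/(1 − r) = (2.3026 − 0.54235×4.7005)/0.45765 = -0.5391 → z₀ = 0.5833 m
V₃ = V₁ · ln(z₃/z₀)/ln(z₁/z₀) = 7.3 × 5.5158/2.8417 = 14.1697 kt

14.17 kt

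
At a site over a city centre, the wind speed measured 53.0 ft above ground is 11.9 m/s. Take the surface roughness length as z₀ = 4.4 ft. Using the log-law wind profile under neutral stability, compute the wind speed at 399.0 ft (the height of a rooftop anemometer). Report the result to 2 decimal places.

Log law: V(z) ∝ ln(z/z₀), so V₂/V₁ = ln(z₂/z₀) / ln(z₁/z₀).
ln(399.0/4.4) = 4.5074, ln(53.0/4.4) = 2.4887
V₂ = 11.9 × 4.5074/2.4887 = 11.9 × 1.8111 = 21.5525 m/s

21.55 m/s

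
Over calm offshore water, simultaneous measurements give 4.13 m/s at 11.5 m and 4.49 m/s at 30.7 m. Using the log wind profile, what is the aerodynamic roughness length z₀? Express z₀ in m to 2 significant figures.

z₀ ≈ 0.00015 m

Log law: V(z) ∝ ln(z/z₀). With r = V₁/V₂ = 4.13/4.49 = 0.91982,
r · ln(z₂/z₀) = ln(z₁/z₀) ⇒ ln z₀ = (ln z₁ − r·ln z₂)/(1 − r)
ln z₀ = (2.44235 − 0.91982×3.42426) / 0.08018 = -8.8224
z₀ = exp(-8.8224) = 0.0001474 m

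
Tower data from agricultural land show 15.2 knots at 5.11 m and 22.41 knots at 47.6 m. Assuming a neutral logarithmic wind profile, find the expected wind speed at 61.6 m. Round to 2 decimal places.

23.24 knots

Log law: V ∝ ln(z/z₀). From the pair, with r = V₁/V₂ = 0.67827,
ln z₀ = (ln z₁ − r·ln z₂)/(1 − r) = (1.6312 − 0.67827×3.8628)/0.32173 = -3.0735 → z₀ = 0.04626 m
V₃ = V₁ · ln(z₃/z₀)/ln(z₁/z₀) = 15.2 × 7.1942/4.7047 = 23.2430 knots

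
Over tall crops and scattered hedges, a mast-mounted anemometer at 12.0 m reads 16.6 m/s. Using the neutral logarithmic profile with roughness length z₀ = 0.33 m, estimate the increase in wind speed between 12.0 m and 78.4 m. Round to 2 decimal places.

Log law: V₂ = V₁ · ln(z₂/z₀)/ln(z₁/z₀) = 16.6 × 5.4705/3.5936 = 25.2702 m/s
ΔV = 25.2702 − 16.6 = 8.6702 m/s

8.67 m/s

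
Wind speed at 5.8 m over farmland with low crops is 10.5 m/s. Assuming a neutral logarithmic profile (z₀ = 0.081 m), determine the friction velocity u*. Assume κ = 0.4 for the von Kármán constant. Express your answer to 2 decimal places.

u* ≈ 0.98 m/s

Log law: V(z) = (u*/κ) · ln(z/z₀) ⇒ u* = κ · V / ln(z/z₀)
u* = 0.4 × 10.5 / ln(5.8/0.081) = 0.4 × 10.5 / 4.2712
   = 4.2000 / 4.2712 = 0.9833 m/s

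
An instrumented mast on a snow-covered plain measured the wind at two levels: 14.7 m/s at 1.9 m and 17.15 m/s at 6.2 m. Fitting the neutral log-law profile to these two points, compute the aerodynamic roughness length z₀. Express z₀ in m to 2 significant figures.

z₀ ≈ 0.0016 m

Log law: V(z) ∝ ln(z/z₀). With r = V₁/V₂ = 14.7/17.15 = 0.85714,
r · ln(z₂/z₀) = ln(z₁/z₀) ⇒ ln z₀ = (ln z₁ − r·ln z₂)/(1 − r)
ln z₀ = (0.64185 − 0.85714×1.82455) / 0.14286 = -6.4543
z₀ = exp(-6.4543) = 0.001574 m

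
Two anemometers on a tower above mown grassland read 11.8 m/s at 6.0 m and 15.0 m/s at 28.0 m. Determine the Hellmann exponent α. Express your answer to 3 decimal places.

α ≈ 0.156

Power law: V₂/V₁ = (z₂/z₁)^α ⇒ α = ln(V₂/V₁) / ln(z₂/z₁)
α = ln(15.0/11.8) / ln(28.0/6.0) = ln(1.2712) / ln(4.6667)
  = 0.23995 / 1.54045 = 0.15577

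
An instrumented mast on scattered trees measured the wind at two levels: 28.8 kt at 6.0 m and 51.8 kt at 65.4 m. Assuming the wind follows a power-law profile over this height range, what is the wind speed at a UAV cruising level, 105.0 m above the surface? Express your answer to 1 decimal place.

58.2 kt

First find α: α = ln(V₂/V₁)/ln(z₂/z₁) = ln(51.8/28.8)/ln(65.4/6.0) = 0.58701/2.38876 = 0.2457
Extrapolate from 65.4 m to 105.0 m: V₃ = 51.8 × (105.0/65.4)^0.2457 = 51.8 × 1.1234 = 58.1911 kt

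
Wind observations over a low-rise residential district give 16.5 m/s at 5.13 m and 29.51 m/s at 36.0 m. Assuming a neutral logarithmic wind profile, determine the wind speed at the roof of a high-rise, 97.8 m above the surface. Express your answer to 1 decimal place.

Log law: V ∝ ln(z/z₀). From the pair, with r = V₁/V₂ = 0.55913,
ln z₀ = (ln z₁ − r·ln z₂)/(1 − r) = (1.6351 − 0.55913×3.5835)/0.44087 = -0.8360 → z₀ = 0.4334 m
V₃ = V₁ · ln(z₃/z₀)/ln(z₁/z₀) = 16.5 × 5.4189/2.4711 = 36.1833 m/s

36.2 m/s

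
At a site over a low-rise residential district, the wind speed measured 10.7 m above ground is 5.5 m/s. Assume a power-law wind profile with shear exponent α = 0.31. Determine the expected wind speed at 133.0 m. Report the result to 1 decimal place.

12.0 m/s

Power-law profile: V₂ = V₁ · (z₂/z₁)^α
V₂ = 5.5 × (133.0/10.7)^0.31 = 5.5 × (12.4299)^0.31
    = 5.5 × 2.1842 = 12.0129 m/s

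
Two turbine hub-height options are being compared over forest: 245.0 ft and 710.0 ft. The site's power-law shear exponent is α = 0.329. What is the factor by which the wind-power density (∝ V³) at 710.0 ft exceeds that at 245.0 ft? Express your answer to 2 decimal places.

2.86

Speed ratio: V_B/V_A = (z_B/z_A)^α = (710.0/245.0)^0.329 = (2.8980)^0.329 = 1.41915
Power-density ratio: P_B/P_A = (V_B/V_A)³ = (1.41915)³ = 2.85815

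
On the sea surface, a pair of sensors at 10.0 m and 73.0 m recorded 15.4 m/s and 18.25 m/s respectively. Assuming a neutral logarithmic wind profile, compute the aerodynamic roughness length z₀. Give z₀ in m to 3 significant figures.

Log law: V(z) ∝ ln(z/z₀). With r = V₁/V₂ = 15.4/18.25 = 0.84384,
r · ln(z₂/z₀) = ln(z₁/z₀) ⇒ ln z₀ = (ln z₁ − r·ln z₂)/(1 − r)
ln z₀ = (2.30259 − 0.84384×4.29046) / 0.15616 = -8.4389
z₀ = exp(-8.4389) = 0.0002163 m

z₀ ≈ 0.000216 m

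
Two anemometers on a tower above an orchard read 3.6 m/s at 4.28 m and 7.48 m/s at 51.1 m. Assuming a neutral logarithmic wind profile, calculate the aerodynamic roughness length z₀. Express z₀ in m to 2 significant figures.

Log law: V(z) ∝ ln(z/z₀). With r = V₁/V₂ = 3.6/7.48 = 0.48128,
r · ln(z₂/z₀) = ln(z₁/z₀) ⇒ ln z₀ = (ln z₁ − r·ln z₂)/(1 − r)
ln z₀ = (1.45395 − 0.48128×3.93378) / 0.51872 = -0.8469
z₀ = exp(-0.8469) = 0.4287 m

z₀ ≈ 0.43 m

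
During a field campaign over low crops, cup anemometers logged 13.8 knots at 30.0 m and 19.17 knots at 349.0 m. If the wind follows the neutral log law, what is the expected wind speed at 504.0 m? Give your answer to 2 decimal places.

Log law: V ∝ ln(z/z₀). From the pair, with r = V₁/V₂ = 0.71987,
ln z₀ = (ln z₁ − r·ln z₂)/(1 − r) = (3.4012 − 0.71987×5.8551)/0.28013 = -2.9048 → z₀ = 0.05476 m
V₃ = V₁ · ln(z₃/z₀)/ln(z₁/z₀) = 13.8 × 9.1274/6.3060 = 19.9742 knots

19.97 knots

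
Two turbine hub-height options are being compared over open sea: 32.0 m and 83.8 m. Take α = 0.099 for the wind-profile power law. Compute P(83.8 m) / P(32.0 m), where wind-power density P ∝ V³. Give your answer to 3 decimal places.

1.331

Speed ratio: V_B/V_A = (z_B/z_A)^α = (83.8/32.0)^0.099 = (2.6187)^0.099 = 1.10000
Power-density ratio: P_B/P_A = (V_B/V_A)³ = (1.10000)³ = 1.33099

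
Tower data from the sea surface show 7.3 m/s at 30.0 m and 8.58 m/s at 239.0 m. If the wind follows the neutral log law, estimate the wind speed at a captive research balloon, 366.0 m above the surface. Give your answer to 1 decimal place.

8.8 m/s

Log law: V ∝ ln(z/z₀). From the pair, with r = V₁/V₂ = 0.85082,
ln z₀ = (ln z₁ − r·ln z₂)/(1 − r) = (3.4012 − 0.85082×5.4765)/0.14918 = -8.4343 → z₀ = 0.0002173 m
V₃ = V₁ · ln(z₃/z₀)/ln(z₁/z₀) = 7.3 × 14.3369/11.8355 = 8.8429 m/s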